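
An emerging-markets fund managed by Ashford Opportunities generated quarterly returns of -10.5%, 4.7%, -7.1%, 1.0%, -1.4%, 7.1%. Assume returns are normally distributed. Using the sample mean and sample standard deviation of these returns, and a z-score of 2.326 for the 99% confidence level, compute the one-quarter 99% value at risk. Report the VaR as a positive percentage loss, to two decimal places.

Mean return r̄ = -6.20 / 6 = -1.0333%
Sample σ = √[Σ(r − r̄)² / 5] = √[229.7133 / 5] = √45.9427 = 6.7781%
VaR = −(r̄ − z·σ) = −(-1.0333 − 2.326 × 6.7781) = −(-16.7992) = 16.7992%

16.80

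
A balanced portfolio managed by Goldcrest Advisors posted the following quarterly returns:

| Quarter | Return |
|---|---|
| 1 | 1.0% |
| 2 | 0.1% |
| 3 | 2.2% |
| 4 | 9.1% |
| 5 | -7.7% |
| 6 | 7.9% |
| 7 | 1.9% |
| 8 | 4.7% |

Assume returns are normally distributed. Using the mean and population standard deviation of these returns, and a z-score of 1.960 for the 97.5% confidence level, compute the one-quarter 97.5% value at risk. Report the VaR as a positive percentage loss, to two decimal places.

7.15

μ = (1 + 0.1 + 2.2 + 9.1 − 7.7 + 7.9 + 1.9 + 4.7) / 8 = 19.20 / 8 = 2.4000%
Σ(r − μ)² = (1 − 2.4000)² + (0.1 − 2.4000)² + (2.2 − 2.4000)² + … = 189.9800
population σ = √(189.9800 / 8) = √23.7475 = 4.8731%
VaR = −(μ − z·σ) = −(2.4000 − 1.960 × 4.8731) = −(-7.1513) = 7.1513%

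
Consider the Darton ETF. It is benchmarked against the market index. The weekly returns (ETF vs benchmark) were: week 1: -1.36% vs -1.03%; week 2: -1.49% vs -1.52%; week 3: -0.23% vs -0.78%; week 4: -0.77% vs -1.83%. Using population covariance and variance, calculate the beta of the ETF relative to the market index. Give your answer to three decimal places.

0.428

r̄p = -0.9625%,  r̄m = -1.2900%
Cov = Σ(rp − r̄p)(rm − r̄m) / 4 = 0.0719
Var(rm) = Σ(rm − r̄m)² / 4 = 0.1681
β = Cov / Var = 0.0719 / 0.1681 = 0.4277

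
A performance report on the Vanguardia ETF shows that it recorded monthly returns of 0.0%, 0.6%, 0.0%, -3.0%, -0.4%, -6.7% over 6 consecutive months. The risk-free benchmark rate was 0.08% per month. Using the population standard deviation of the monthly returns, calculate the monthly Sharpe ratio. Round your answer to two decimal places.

-0.65

r̄ = (0 + 0.6 + 0 − 3 − 0.4 − 6.7) / 6 = -1.5833%
Population std dev = √[39.3683 / 6] = 2.5615%
Sharpe = (r̄ − rf) / σ = (-1.5833 − 0.08) / 2.5615 = -1.6633 / 2.5615 = -0.6493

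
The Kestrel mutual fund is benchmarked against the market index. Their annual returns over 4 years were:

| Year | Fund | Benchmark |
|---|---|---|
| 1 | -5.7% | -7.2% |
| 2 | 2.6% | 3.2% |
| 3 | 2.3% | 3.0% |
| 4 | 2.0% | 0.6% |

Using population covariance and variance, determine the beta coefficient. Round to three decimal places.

r̄p = 0.3000%,  r̄m = -0.1000%
Cov = Σ(rp − r̄p)(rm − r̄m) / 4 = 14.3950
Var(rm) = Σ(rm − r̄m)² / 4 = 17.8500
β = Cov / Var = 14.3950 / 17.8500 = 0.8064

0.806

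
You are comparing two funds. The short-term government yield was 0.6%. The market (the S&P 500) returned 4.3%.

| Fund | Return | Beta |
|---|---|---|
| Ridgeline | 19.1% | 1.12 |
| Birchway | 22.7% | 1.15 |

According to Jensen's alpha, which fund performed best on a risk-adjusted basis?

Birchway

Ridgeline: α = 19.1% − [0.6% + 1.12 × (4.3% − 0.6%)] = 14.356
Birchway: α = 22.7% − [0.6% + 1.15 × (4.3% − 0.6%)] = 17.845
Highest: Birchway (17.845).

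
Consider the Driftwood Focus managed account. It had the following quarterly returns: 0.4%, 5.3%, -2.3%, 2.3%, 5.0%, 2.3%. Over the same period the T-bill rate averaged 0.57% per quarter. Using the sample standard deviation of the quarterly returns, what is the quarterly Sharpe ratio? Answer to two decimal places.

0.56

μ = (0.4 + 5.3 − 2.3 + 2.3 + 5 + 2.3) / 6 = 2.1667%
Sample std dev = √[40.9533 / 5] = 2.8619%
Sharpe = (μ − rf) / σ = (2.1667 − 0.57) / 2.8619 = 1.5967 / 2.8619 = 0.5579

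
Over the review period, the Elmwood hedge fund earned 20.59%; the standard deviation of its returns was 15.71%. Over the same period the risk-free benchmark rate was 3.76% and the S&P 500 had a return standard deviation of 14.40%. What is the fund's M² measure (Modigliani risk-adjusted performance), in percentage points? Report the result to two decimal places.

Sharpe = (Rp − Rf) / σp = (20.59% − 3.76%) / 15.71% = 1.0713
M² = Rf + Sharpe × σm = 3.76% + 1.0713 × 14.40% = 19.1867%

19.19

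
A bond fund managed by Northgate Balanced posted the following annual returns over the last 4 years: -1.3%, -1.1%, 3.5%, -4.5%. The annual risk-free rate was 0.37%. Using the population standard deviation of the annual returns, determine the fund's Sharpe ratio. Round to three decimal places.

r̄ = (-1.3 − 1.1 + 3.5 − 4.5) / 4 = -3.40 / 4 = -0.8500%
Σ(r − r̄)² = (-1.3 − (-0.8500))² + (-1.1 − (-0.8500))² + … = 32.5100
population σ = √(32.5100 / 4) = √8.1275 = 2.8509%
Sharpe = (r̄ − rf) / σ = (-0.8500 − 0.37) / 2.8509 = -1.2200 / 2.8509 = -0.4279

-0.428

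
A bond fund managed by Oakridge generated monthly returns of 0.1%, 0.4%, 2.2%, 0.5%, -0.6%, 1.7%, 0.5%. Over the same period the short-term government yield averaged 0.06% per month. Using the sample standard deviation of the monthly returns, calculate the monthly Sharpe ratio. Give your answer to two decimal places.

0.66

r̄ = (0.1 + 0.4 + 2.2 + 0.5 − 0.6 + 1.7 + 0.5) / 7 = 4.80 / 7 = 0.6857%
Sample σ = √[Σ(r − r̄)² / 6] = √[5.4686 / 6] = √0.9114 = 0.9547%
Sharpe = (r̄ − rf) / σ = (0.6857 − 0.06) / 0.9547 = 0.6257 / 0.9547 = 0.6554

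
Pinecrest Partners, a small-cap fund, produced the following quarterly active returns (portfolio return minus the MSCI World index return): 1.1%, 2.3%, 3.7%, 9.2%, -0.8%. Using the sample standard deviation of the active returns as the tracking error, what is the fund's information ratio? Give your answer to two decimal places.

0.82

μ = (1.1 + 2.3 + 3.7 + 9.2 − 0.8) / 5 = 3.1000%
Σ(r − μ)² = 57.4200; sample σ = √(57.4200/4) = 3.7888%
IR = μ / tracking error = 3.1000 / 3.7888 = 0.8182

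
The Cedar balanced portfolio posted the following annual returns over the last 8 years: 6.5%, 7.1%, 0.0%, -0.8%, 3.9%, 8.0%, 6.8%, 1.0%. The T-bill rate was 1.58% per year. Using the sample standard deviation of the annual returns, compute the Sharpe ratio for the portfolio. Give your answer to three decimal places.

0.701

μ = (6.5 + 7.1 + 0 − 0.8 + 3.9 + 8 + 6.8 + 1) / 8 = 32.50 / 8 = 4.0625%
Σ(r − μ)² = (6.5 − 4.0625)² + (7.1 − 4.0625)² + … = 87.7188
σ = √[87.7188 / 7] = 3.5400%
Sharpe = (μ − rf) / σ = (4.0625 − 1.58) / 3.5400 = 2.4825 / 3.5400 = 0.7013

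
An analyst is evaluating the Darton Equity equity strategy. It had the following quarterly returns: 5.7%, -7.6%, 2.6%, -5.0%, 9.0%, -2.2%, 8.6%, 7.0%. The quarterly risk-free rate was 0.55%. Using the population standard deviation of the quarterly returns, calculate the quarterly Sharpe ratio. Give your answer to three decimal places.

0.285

r̄ = (5.7 − 7.6 + 2.6 − 5 + 9 − 2.2 + 8.6 + 7) / 8 = 2.2625%
Σ(r − r̄)² = 289.8588; population σ = √(289.8588/8) = 6.0193%
Sharpe = (r̄ − rf) / σ = (2.2625 − 0.55) / 6.0193 = 1.7125 / 6.0193 = 0.2845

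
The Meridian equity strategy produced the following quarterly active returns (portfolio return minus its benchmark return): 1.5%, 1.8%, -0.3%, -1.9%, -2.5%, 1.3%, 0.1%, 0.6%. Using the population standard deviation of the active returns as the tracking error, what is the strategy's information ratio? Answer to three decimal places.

0.051

μ = (1.5 + 1.8 − 0.3 − 1.9 − 2.5 + 1.3 + 0.1 + 0.6) / 8 = 0.60 / 8 = 0.0750%
Σ(r − μ)² = 17.4550; population σ = √(17.4550/8) = 1.4771%
IR = μ / tracking error = 0.0750 / 1.4771 = 0.0508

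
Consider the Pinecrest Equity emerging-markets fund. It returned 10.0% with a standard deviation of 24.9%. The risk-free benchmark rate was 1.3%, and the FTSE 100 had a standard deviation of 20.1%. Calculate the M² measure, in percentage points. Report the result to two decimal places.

Sharpe = (Rp − Rf) / σp = (10.0% − 1.3%) / 24.9% = 0.3494
M² = Rf + Sharpe × σm = 1.3% + 0.3494 × 20.1% = 8.3229%

8.32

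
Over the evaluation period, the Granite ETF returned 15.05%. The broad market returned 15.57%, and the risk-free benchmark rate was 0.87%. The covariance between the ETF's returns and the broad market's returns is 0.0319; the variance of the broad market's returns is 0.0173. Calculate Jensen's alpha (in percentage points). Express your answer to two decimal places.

-12.93

β = Cov / Var = 0.0319 / 0.0173 = 1.8439
E[R] = Rf + β(Rm − Rf) = 0.87% + 1.8439 × (15.57% − 0.87%) = 27.9753%
α = Rp − E[R] = 15.05% − 27.9753% = -12.9253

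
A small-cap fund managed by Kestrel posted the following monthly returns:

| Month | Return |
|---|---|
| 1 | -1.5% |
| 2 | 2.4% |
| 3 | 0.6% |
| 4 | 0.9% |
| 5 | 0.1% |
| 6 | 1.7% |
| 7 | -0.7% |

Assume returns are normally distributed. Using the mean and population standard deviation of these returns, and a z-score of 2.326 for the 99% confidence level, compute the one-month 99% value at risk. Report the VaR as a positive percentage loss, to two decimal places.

Mean return r̄ = 3.50 / 7 = 0.5000%
Σ(r − r̄)² = (-1.5 − 0.5000)² + (2.4 − 0.5000)² + (0.6 − 0.5000)² + … = 10.8200
σ = √[10.8200 / 7] = 1.2433%
VaR = −(r̄ − z·σ) = −(0.5000 − 2.326 × 1.2433) = −(-2.3919) = 2.3919%

2.39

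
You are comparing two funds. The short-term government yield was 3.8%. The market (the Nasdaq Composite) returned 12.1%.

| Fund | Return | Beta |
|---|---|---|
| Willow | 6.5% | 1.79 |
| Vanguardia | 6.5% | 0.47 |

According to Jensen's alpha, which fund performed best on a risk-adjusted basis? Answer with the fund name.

Willow: α = 6.5% − [3.8% + 1.79 × (12.1% − 3.8%)] = -12.157
Vanguardia: α = 6.5% − [3.8% + 0.47 × (12.1% − 3.8%)] = -1.201
Highest: Vanguardia (-1.201).

Vanguardia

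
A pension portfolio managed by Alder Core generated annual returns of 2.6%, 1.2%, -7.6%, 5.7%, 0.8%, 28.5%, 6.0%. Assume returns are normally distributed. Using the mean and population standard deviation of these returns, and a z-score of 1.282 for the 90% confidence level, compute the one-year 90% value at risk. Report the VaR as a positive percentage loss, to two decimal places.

Mean return r̄ = 37.20 / 7 = 5.3143%
Population σ = √[Σ(r − r̄)² / 7] = √[749.6486 / 7] = √107.0927 = 10.3486%
VaR = −(r̄ − z·σ) = −(5.3143 − 1.282 × 10.3486) = −(-7.9526) = 7.9526%

7.95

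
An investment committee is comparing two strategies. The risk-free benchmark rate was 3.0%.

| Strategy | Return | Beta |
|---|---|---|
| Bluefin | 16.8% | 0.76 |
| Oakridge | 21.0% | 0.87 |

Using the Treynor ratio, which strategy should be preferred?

Oakridge

Bluefin: Treynor = (16.8% − 3.0%) / 0.76 = 18.158
Oakridge: Treynor = (21.0% − 3.0%) / 0.87 = 20.690
Highest: Oakridge (20.690).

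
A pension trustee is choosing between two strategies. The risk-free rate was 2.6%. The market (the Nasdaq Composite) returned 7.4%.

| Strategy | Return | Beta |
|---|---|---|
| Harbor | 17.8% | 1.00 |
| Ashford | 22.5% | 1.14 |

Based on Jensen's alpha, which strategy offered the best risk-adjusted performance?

Ashford

Harbor: α = 17.8% − [2.6% + 1.00 × (7.4% − 2.6%)] = 10.400
Ashford: α = 22.5% − [2.6% + 1.14 × (7.4% − 2.6%)] = 14.428
Highest: Ashford (14.428).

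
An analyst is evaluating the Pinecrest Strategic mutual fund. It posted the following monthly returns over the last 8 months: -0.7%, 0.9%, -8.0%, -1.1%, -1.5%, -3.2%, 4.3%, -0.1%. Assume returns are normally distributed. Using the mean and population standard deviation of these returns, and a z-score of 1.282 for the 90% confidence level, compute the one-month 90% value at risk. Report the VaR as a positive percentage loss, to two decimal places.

r̄ = (-0.7 + 0.9 − 8 − 1.1 − 1.5 − 3.2 + 4.3 − 0.1) / 8 = -9.40 / 8 = -1.1750%
Σ(r − r̄)² = 86.4550; population σ = √(86.4550/8) = 3.2874%
VaR = −(r̄ − z·σ) = −(-1.1750 − 1.282 × 3.2874) = −(-5.3894) = 5.3894%

5.39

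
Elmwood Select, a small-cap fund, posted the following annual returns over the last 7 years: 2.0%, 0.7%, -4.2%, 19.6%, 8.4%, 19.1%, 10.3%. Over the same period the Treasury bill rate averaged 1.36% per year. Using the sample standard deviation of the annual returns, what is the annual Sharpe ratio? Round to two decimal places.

0.72

r̄ = (2 + 0.7 − 4.2 + 19.6 + 8.4 + 19.1 + 10.3) / 7 = 55.90 / 7 = 7.9857%
Sample σ = √[Σ(r − r̄)² / 6] = √[501.3486 / 6] = √83.5581 = 9.1410%
Sharpe = (r̄ − rf) / σ = (7.9857 − 1.36) / 9.1410 = 6.6257 / 9.1410 = 0.7248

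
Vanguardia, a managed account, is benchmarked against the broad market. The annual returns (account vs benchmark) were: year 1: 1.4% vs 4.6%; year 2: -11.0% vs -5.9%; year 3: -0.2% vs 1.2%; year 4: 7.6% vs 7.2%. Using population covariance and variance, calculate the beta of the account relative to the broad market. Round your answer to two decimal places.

r̄p = -0.5500%,  r̄m = 1.7750%
Cov = Σ(rp − r̄p)(rm − r̄m) / 4 = 32.4313
Var(rm) = Σ(rm − r̄m)² / 4 = 24.1619
β = Cov / Var = 32.4313 / 24.1619 = 1.3422

1.34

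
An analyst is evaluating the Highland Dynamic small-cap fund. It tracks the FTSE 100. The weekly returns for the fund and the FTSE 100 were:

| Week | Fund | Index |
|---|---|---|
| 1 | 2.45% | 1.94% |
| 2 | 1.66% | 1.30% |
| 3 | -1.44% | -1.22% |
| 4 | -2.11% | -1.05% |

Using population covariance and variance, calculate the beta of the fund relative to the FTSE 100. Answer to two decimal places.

1.38

r̄p = 0.1400%,  r̄m = 0.2425%
Cov = Σ(rp − r̄p)(rm − r̄m) / 4 = 2.6869
Var(rm) = Σ(rm − r̄m)² / 4 = 1.9523
β = Cov / Var = 2.6869 / 1.9523 = 1.3763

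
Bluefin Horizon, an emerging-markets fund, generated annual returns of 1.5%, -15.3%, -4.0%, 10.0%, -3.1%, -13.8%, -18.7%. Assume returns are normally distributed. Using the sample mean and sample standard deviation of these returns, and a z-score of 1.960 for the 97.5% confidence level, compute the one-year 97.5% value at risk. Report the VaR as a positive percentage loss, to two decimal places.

r̄ = (1.5 − 15.3 − 4 + 10 − 3.1 − 13.8 − 18.7) / 7 = -6.2000%
Sample std dev = √[633.0000 / 6] = 10.2713%
VaR = −(r̄ − z·σ) = −(-6.2000 − 1.960 × 10.2713) = −(-26.3317) = 26.3317%

26.33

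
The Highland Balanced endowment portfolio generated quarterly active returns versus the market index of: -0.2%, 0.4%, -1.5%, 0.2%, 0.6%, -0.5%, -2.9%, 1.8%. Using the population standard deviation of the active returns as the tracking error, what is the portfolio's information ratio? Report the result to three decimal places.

μ = (-0.2 + 0.4 − 1.5 + 0.2 + 0.6 − 0.5 − 2.9 + 1.8) / 8 = -2.10 / 8 = -0.2625%
Σ(r − μ)² = 14.1988; population σ = √(14.1988/8) = 1.3322%
IR = μ / tracking error = -0.2625 / 1.3322 = -0.1970

-0.197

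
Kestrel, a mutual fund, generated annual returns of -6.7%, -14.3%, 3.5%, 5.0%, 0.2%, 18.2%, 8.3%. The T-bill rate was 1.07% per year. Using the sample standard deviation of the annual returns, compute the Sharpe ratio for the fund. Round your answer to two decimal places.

Mean return r̄ = 14.20 / 7 = 2.0286%
Sample σ = √[Σ(r − r̄)² / 6] = √[657.9943 / 6] = √109.6657 = 10.4721%
Sharpe = (r̄ − rf) / σ = (2.0286 − 1.07) / 10.4721 = 0.9586 / 10.4721 = 0.0915

0.09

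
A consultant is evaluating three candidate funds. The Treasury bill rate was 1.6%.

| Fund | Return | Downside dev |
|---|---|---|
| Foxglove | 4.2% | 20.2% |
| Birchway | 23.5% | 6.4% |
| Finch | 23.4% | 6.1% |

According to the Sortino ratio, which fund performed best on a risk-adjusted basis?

Finch

Foxglove: Sortino ratio = (4.2% − 1.6%) / 20.2% = 0.129
Birchway: Sortino ratio = (23.5% − 1.6%) / 6.4% = 3.422
Finch: Sortino ratio = (23.4% − 1.6%) / 6.1% = 3.574
Highest: Finch (3.574).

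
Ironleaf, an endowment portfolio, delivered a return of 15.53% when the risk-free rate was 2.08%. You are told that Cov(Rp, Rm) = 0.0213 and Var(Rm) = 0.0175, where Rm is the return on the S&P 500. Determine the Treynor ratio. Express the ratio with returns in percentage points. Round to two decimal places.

11.05

β = Cov / Var = 0.0213 / 0.0175 = 1.2171
Treynor = (Rp − Rf) / β = (15.53% − 2.08%) / 1.2171 = 13.45 / 1.2171 = 11.0509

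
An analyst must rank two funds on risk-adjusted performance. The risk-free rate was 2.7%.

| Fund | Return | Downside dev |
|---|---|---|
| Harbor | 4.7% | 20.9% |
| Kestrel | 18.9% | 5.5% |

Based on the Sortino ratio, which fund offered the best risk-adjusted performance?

Kestrel

Harbor: Sortino ratio = (4.7% − 2.7%) / 20.9% = 0.096
Kestrel: Sortino ratio = (18.9% − 2.7%) / 5.5% = 2.945
Highest: Kestrel (2.945).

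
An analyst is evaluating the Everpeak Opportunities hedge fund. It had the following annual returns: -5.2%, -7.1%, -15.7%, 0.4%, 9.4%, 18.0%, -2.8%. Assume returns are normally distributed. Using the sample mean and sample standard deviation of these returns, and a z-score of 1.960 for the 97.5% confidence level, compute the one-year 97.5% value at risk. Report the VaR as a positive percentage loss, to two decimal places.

r̄ = (-5.2 − 7.1 − 15.7 + 0.4 + 9.4 + 18 − 2.8) / 7 = -0.4286%
Σ(r − r̄)² = 743.0143; sample σ = √(743.0143/6) = 11.1281%
VaR = −(r̄ − z·σ) = −(-0.4286 − 1.960 × 11.1281) = −(-22.2397) = 22.2397%

22.24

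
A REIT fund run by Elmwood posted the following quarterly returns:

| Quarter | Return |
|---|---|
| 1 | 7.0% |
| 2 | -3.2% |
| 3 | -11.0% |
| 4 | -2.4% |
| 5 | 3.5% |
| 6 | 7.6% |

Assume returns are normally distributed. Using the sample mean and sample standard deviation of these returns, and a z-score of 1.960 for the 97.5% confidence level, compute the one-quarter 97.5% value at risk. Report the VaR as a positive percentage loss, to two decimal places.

13.76

r̄ = (7 − 3.2 − 11 − 2.4 + 3.5 + 7.6) / 6 = 0.2500%
Σ(r − r̄)² = (7 − 0.2500)² + (-3.2 − 0.2500)² + (-11 − 0.2500)² + … = 255.6350
σ = √[255.6350 / 5] = 7.1503%
VaR = −(r̄ − z·σ) = −(0.2500 − 1.960 × 7.1503) = −(-13.7646) = 13.7646%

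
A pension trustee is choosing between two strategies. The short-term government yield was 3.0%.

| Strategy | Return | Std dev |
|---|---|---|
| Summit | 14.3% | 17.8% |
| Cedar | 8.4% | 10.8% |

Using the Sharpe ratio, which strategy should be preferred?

Summit

Summit: Sharpe ratio = (14.3% − 3.0%) / 17.8% = 0.635
Cedar: Sharpe ratio = (8.4% − 3.0%) / 10.8% = 0.500
Highest: Summit (0.635).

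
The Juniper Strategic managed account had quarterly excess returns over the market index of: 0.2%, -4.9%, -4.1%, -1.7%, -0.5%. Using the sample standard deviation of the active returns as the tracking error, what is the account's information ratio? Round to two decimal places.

μ = (0.2 − 4.9 − 4.1 − 1.7 − 0.5) / 5 = -2.2000%
Σ(r − μ)² = (0.2 − (-2.2000))² + (-4.9 − (-2.2000))² + … = 19.8000
sample σ = √(19.8000 / 4) = √4.9500 = 2.2249%
IR = μ / tracking error = -2.2000 / 2.2249 = -0.9888

-0.99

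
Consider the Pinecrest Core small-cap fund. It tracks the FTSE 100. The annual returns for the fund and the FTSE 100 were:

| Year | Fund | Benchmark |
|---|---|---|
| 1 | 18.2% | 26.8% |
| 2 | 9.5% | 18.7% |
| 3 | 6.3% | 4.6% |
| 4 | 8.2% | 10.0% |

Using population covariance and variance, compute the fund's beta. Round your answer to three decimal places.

r̄p = 10.5500%,  r̄m = 15.0250%
Cov = Σ(rp − r̄p)(rm − r̄m) / 4 = 35.5838
Var(rm) = Σ(rm − r̄m)² / 4 = 71.5219
β = Cov / Var = 35.5838 / 71.5219 = 0.4975

0.498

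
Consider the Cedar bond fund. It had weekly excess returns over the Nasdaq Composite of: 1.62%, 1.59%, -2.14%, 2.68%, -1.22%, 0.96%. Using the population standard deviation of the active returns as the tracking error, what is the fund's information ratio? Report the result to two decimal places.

0.34

r̄ = (1.62 + 1.59 − 2.14 + 2.68 − 1.22 + 0.96) / 6 = 3.490 / 6 = 0.5817%
Σ(r − r̄)² = (1.62 − 0.5817)² + (1.59 − 0.5817)² + … = 17.2945
population σ = √(17.2945 / 6) = √2.8824 = 1.6978%
IR = r̄ / tracking error = 0.5817 / 1.6978 = 0.3426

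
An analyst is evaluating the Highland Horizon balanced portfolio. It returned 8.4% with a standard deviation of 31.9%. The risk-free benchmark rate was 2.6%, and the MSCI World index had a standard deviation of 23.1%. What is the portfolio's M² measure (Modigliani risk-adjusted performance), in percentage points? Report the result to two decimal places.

Sharpe = (Rp − Rf) / σp = (8.4% − 2.6%) / 31.9% = 0.1818
M² = Rf + Sharpe × σm = 2.6% + 0.1818 × 23.1% = 6.7996%

6.80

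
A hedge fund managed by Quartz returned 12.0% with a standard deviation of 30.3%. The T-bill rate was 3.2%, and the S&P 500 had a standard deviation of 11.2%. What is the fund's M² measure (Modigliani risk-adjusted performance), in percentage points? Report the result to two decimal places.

6.45

Sharpe = (Rp − Rf) / σp = (12.0% − 3.2%) / 30.3% = 0.2904
M² = Rf + Sharpe × σm = 3.2% + 0.2904 × 11.2% = 6.4525%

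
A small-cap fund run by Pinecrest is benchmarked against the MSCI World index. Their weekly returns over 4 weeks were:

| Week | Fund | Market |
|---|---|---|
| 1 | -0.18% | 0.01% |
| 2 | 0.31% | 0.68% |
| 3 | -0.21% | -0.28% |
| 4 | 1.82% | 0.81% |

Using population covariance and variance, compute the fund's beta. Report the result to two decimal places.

1.47

r̄p = 0.4350%,  r̄m = 0.3050%
Cov = Σ(rp − r̄p)(rm − r̄m) / 4 = 0.3028
Var(rm) = Σ(rm − r̄m)² / 4 = 0.2062
β = Cov / Var = 0.3028 / 0.2062 = 1.4685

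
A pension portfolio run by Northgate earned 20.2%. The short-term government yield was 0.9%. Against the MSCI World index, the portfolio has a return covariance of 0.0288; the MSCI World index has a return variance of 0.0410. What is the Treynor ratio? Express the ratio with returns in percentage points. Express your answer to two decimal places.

27.48

β = Cov / Var = 0.0288 / 0.0410 = 0.7024
Treynor = (Rp − Rf) / β = (20.2% − 0.9%) / 0.7024 = 19.30 / 0.7024 = 27.4772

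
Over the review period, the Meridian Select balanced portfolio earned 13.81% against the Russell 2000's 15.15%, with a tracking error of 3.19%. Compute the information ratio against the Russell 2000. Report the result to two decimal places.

-0.42

IR = (Rp − Rb) / TE = (13.81% − 15.15%) / 3.19% = -1.34% / 3.19% = -0.4201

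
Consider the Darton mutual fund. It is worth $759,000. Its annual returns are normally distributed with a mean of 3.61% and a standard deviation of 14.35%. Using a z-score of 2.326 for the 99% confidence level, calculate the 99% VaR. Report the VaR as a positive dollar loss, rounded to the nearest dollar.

Return at the 99% tail: μ − z·σ = 3.61% − 2.326 × 14.35% = 3.61 − 33.3781 = -29.7681%
VaR = −(-29.7681%) × $759,000 = 29.7681% × $759,000 = $225,940

$225,940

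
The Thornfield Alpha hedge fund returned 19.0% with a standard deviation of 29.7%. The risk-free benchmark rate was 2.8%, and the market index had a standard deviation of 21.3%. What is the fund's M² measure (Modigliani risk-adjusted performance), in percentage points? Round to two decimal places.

14.42

Sharpe = (Rp − Rf) / σp = (19.0% − 2.8%) / 29.7% = 0.5455
M² = Rf + Sharpe × σm = 2.8% + 0.5455 × 21.3% = 14.4192%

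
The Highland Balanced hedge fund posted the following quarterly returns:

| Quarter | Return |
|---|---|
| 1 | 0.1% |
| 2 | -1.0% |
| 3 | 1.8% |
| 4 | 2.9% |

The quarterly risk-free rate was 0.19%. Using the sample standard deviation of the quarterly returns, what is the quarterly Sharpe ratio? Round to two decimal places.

r̄ = (0.1 − 1 + 1.8 + 2.9) / 4 = 3.80 / 4 = 0.9500%
Σ(r − r̄)² = (0.1 − 0.9500)² + (-1 − 0.9500)² + (1.8 − 0.9500)² + … = 9.0500
sample σ = √(9.0500 / 3) = √3.0167 = 1.7369%
Sharpe = (r̄ − rf) / σ = (0.9500 − 0.19) / 1.7369 = 0.7600 / 1.7369 = 0.4376

0.44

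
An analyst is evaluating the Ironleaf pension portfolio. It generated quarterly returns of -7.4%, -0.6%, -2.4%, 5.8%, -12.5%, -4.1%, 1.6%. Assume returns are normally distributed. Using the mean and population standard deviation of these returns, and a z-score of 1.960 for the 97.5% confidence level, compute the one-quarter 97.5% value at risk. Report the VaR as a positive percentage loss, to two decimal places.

Mean return μ = -19.60 / 7 = -2.8000%
Population std dev = √[215.2600 / 7] = 5.5454%
VaR = −(μ − z·σ) = −(-2.8000 − 1.960 × 5.5454) = −(-13.6690) = 13.6690%

13.67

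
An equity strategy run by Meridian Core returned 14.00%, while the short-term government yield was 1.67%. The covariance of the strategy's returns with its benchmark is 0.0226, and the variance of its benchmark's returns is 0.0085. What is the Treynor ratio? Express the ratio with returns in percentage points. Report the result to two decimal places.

4.64

β = Cov / Var = 0.0226 / 0.0085 = 2.6588
Treynor = (Rp − Rf) / β = (14.00% − 1.67%) / 2.6588 = 12.33 / 2.6588 = 4.6374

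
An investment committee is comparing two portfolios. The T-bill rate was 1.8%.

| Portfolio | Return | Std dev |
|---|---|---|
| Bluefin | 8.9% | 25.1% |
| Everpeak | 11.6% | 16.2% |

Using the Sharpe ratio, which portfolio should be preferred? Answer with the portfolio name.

Bluefin: Sharpe ratio = (8.9% − 1.8%) / 25.1% = 0.283
Everpeak: Sharpe ratio = (11.6% − 1.8%) / 16.2% = 0.605
Highest: Everpeak (0.605).

Everpeak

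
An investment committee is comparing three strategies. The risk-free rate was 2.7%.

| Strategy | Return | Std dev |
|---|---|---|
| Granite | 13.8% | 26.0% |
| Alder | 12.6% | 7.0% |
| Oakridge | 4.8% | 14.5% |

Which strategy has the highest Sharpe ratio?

Granite: Sharpe ratio = (13.8% − 2.7%) / 26.0% = 0.427
Alder: Sharpe ratio = (12.6% − 2.7%) / 7.0% = 1.414
Oakridge: Sharpe ratio = (4.8% − 2.7%) / 14.5% = 0.145
Highest: Alder (1.414).

Alder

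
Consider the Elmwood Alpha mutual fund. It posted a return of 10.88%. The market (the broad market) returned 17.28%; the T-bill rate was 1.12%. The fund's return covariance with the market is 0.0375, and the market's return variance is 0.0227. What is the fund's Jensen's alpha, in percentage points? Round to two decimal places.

-16.94

β = Cov / Var = 0.0375 / 0.0227 = 1.6520
E[R] = Rf + β(Rm − Rf) = 1.12% + 1.6520 × (17.28% − 1.12%) = 27.8163%
α = Rp − E[R] = 10.88% − 27.8163% = -16.9363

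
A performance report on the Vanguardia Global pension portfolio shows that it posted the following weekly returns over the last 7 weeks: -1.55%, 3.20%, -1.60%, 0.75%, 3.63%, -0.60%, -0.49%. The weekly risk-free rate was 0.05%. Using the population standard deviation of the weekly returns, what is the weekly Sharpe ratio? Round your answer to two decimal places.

r̄ = (-1.55 + 3.2 − 1.6 + 0.75 + 3.63 − 0.6 − 0.49) / 7 = 0.4771%
Population σ = √[Σ(r − r̄)² / 7] = √[27.9483 / 7] = √3.9926 = 1.9981%
Sharpe = (r̄ − rf) / σ = (0.4771 − 0.05) / 1.9981 = 0.4271 / 1.9981 = 0.2138

0.21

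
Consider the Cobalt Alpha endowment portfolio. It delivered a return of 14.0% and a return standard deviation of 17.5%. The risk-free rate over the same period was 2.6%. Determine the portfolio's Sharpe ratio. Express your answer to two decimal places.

0.65

Sharpe = (Rp − Rf) / σp = (14.0% − 2.6%) / 17.5% = 11.40% / 17.5% = 0.6514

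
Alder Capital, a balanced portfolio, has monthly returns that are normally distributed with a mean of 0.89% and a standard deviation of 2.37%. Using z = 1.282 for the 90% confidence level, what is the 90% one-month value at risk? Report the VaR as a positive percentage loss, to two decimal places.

VaR (as % loss) = −(μ − z·σ) = −(0.89% − 1.282 × 2.37%) = −(-2.14834%) = 2.14834%

2.15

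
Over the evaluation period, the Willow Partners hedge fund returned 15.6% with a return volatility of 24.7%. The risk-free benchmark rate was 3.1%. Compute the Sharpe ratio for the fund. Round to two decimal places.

0.51

Sharpe = (Rp − Rf) / σp = (15.6% − 3.1%) / 24.7% = 12.50% / 24.7% = 0.5061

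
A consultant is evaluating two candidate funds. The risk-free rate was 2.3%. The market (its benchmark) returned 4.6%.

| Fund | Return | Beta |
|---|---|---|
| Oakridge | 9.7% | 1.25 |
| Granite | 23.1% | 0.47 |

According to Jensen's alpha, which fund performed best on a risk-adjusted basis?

Oakridge: α = 9.7% − [2.3% + 1.25 × (4.6% − 2.3%)] = 4.525
Granite: α = 23.1% − [2.3% + 0.47 × (4.6% − 2.3%)] = 19.719
Highest: Granite (19.719).

Granite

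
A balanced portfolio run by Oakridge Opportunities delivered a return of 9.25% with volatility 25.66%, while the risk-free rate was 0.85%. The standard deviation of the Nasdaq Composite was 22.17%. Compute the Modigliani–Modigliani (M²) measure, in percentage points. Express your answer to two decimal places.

Sharpe = (Rp − Rf) / σp = (9.25% − 0.85%) / 25.66% = 0.3274
M² = Rf + Sharpe × σm = 0.85% + 0.3274 × 22.17% = 8.1085%

8.11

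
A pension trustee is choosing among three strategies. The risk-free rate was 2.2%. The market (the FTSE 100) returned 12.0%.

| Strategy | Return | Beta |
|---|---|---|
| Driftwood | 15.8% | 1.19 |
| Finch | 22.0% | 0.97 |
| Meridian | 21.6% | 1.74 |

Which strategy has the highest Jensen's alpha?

Driftwood: α = 15.8% − [2.2% + 1.19 × (12.0% − 2.2%)] = 1.938
Finch: α = 22.0% − [2.2% + 0.97 × (12.0% − 2.2%)] = 10.294
Meridian: α = 21.6% − [2.2% + 1.74 × (12.0% − 2.2%)] = 2.348
Highest: Finch (10.294).

Finch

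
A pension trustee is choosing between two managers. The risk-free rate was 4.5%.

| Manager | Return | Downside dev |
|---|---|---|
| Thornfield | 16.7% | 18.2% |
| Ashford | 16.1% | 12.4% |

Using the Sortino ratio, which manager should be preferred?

Thornfield: Sortino ratio = (16.7% − 4.5%) / 18.2% = 0.670
Ashford: Sortino ratio = (16.1% − 4.5%) / 12.4% = 0.935
Highest: Ashford (0.935).

Ashford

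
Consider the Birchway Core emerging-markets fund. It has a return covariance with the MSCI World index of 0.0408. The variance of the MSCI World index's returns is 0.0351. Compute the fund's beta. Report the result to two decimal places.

β = Cov(Rp, Rm) / Var(Rm) = 0.0408 / 0.0351 = 1.1624

1.16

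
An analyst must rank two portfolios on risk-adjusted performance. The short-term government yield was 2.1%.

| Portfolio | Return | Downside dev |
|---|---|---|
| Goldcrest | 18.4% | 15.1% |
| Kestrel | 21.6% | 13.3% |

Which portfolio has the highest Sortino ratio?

Goldcrest: Sortino ratio = (18.4% − 2.1%) / 15.1% = 1.079
Kestrel: Sortino ratio = (21.6% − 2.1%) / 13.3% = 1.466
Highest: Kestrel (1.466).

Kestrel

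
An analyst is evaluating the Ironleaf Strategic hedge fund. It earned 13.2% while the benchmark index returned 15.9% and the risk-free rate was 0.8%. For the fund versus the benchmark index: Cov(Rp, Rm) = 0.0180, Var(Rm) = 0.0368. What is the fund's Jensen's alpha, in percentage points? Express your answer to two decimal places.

5.01

β = Cov / Var = 0.0180 / 0.0368 = 0.4891
E[R] = Rf + β(Rm − Rf) = 0.8% + 0.4891 × (15.9% − 0.8%) = 8.1854%
α = Rp − E[R] = 13.2% − 8.1854% = 5.0146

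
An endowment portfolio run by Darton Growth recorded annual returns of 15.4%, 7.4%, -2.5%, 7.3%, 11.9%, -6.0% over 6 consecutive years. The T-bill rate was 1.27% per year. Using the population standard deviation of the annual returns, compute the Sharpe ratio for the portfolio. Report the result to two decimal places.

0.57

μ = (15.4 + 7.4 − 2.5 + 7.3 + 11.9 − 6) / 6 = 5.5833%
Σ(r − μ)² = (15.4 − 5.5833)² + (7.4 − 5.5833)² + (-2.5 − 5.5833)² + … = 342.0283
population σ = √(342.0283 / 6) = √57.0047 = 7.5501%
Sharpe = (μ − rf) / σ = (5.5833 − 1.27) / 7.5501 = 4.3133 / 7.5501 = 0.5713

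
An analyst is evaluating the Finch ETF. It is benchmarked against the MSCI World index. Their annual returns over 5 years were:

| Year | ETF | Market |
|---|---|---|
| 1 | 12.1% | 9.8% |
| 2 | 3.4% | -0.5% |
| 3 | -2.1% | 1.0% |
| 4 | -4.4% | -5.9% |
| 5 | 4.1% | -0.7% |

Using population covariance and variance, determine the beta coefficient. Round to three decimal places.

r̄p = 2.6200%,  r̄m = 0.7400%
Cov = Σ(rp − r̄p)(rm − r̄m) / 5 = 25.6352
Var(rm) = Σ(rm − r̄m)² / 5 = 25.9704
β = Cov / Var = 25.6352 / 25.9704 = 0.9871

0.987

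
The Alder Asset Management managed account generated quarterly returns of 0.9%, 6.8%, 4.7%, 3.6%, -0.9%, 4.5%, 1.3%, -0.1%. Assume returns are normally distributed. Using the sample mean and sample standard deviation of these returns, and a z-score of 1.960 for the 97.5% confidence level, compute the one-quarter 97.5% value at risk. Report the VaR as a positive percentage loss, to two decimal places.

r̄ = (0.9 + 6.8 + 4.7 + 3.6 − 0.9 + 4.5 + 1.3 − 0.1) / 8 = 20.80 / 8 = 2.6000%
Sample std dev = √[50.7800 / 7] = 2.6934%
VaR = −(r̄ − z·σ) = −(2.6000 − 1.960 × 2.6934) = −(-2.6791) = 2.6791%

2.68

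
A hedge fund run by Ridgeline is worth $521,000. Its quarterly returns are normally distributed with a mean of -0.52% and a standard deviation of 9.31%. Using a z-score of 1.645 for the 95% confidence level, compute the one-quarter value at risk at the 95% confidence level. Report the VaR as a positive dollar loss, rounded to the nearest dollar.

$82,500

Return at the 95% tail: μ − z·σ = -0.52% − 1.645 × 9.31% = -0.52 − 15.31495 = -15.83495%
VaR = −(-15.83495%) × $521,000 = 15.83495% × $521,000 = $82,500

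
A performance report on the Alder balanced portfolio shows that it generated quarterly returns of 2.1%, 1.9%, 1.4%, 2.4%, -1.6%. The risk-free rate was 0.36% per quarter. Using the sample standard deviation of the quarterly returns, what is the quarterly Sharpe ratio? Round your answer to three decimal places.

Mean return r̄ = 6.20 / 5 = 1.2400%
Sample σ = √[Σ(r − r̄)² / 4] = √[10.6120 / 4] = √2.6530 = 1.6288%
Sharpe = (r̄ − rf) / σ = (1.2400 − 0.36) / 1.6288 = 0.8800 / 1.6288 = 0.5403

0.540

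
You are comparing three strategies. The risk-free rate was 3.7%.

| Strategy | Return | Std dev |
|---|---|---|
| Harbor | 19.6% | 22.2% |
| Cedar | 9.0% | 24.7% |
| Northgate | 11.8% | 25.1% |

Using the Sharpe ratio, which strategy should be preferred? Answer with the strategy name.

Harbor

Harbor: Sharpe ratio = (19.6% − 3.7%) / 22.2% = 0.716
Cedar: Sharpe ratio = (9.0% − 3.7%) / 24.7% = 0.215
Northgate: Sharpe ratio = (11.8% − 3.7%) / 25.1% = 0.323
Highest: Harbor (0.716).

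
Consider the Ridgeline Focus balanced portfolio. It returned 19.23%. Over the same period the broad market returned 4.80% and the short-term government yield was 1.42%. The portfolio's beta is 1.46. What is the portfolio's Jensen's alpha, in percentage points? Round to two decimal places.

CAPM expected return = Rf + β(Rm − Rf) = 1.42% + 1.46 × (4.80% − 1.42%) = 1.42 + 1.46 × 3.38 = 6.3548%
Jensen's α = Rp − E[R] = 19.23% − 6.3548% = 12.8752

12.88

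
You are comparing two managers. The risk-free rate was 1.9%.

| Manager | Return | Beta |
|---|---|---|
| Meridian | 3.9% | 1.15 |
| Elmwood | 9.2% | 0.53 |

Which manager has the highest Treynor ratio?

Elmwood

Meridian: Treynor = (3.9% − 1.9%) / 1.15 = 1.739
Elmwood: Treynor = (9.2% − 1.9%) / 0.53 = 13.774
Highest: Elmwood (13.774).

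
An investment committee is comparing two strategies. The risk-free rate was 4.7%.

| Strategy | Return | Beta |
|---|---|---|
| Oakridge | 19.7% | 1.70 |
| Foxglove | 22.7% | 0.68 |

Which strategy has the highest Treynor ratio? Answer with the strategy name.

Foxglove

Oakridge: Treynor = (19.7% − 4.7%) / 1.70 = 8.824
Foxglove: Treynor = (22.7% − 4.7%) / 0.68 = 26.471
Highest: Foxglove (26.471).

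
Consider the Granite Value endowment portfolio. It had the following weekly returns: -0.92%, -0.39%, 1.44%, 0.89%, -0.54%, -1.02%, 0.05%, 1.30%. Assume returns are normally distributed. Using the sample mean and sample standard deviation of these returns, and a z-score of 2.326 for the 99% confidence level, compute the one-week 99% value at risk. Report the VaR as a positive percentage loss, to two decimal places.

Mean return r̄ = 0.810 / 8 = 0.1013%
Σ(r − r̄)² = (-0.92 − 0.1013)² + (-0.39 − 0.1013)² + (1.44 − 0.1013)² + … = 6.8067
σ = √[6.8067 / 7] = 0.9861%
VaR = −(r̄ − z·σ) = −(0.1013 − 2.326 × 0.9861) = −(-2.1924) = 2.1924%

2.19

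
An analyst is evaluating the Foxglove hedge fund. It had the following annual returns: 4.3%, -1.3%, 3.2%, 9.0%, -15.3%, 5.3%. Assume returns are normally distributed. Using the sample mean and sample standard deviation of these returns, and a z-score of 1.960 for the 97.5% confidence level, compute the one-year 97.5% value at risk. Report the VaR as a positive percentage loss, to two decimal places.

15.97

Mean return r̄ = 5.20 / 6 = 0.8667%
Sample σ = √[Σ(r − r̄)² / 5] = √[369.0933 / 5] = √73.8187 = 8.5918%
VaR = −(r̄ − z·σ) = −(0.8667 − 1.960 × 8.5918) = −(-15.9732) = 15.9732%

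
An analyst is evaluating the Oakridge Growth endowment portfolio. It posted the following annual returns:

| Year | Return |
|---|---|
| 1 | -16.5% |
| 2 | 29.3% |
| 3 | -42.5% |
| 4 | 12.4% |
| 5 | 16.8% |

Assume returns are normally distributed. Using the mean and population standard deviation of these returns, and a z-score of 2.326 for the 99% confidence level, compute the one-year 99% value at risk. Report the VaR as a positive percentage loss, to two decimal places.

60.51

r̄ = (-16.5 + 29.3 − 42.5 + 12.4 + 16.8) / 5 = -0.1000%
Σ(r − r̄)² = (-16.5 − (-0.1000))² + (29.3 − (-0.1000))² + … = 3372.9400
population σ = √(3372.9400 / 5) = √674.5880 = 25.9728%
VaR = −(r̄ − z·σ) = −(-0.1000 − 2.326 × 25.9728) = −(-60.5127) = 60.5127%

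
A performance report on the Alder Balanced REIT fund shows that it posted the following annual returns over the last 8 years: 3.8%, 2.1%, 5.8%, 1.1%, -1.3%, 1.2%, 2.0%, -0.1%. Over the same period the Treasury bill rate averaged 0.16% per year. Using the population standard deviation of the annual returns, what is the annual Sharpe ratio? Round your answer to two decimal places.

μ = (3.8 + 2.1 + 5.8 + 1.1 − 1.3 + 1.2 + 2 − 0.1) / 8 = 14.60 / 8 = 1.8250%
Population std dev = √[34.1950 / 8] = 2.0675%
Sharpe = (μ − rf) / σ = (1.8250 − 0.16) / 2.0675 = 1.6650 / 2.0675 = 0.8053

0.81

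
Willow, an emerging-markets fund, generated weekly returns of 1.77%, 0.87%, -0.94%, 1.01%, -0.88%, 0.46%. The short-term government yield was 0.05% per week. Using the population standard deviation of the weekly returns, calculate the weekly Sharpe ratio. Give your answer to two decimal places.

0.33

r̄ = (1.77 + 0.87 − 0.94 + 1.01 − 0.88 + 0.46) / 6 = 0.3817%
Σ(r − r̄)² = (1.77 − 0.3817)² + (0.87 − 0.3817)² + … = 5.9055
σ = √[5.9055 / 6] = 0.9921%
Sharpe = (r̄ − rf) / σ = (0.3817 − 0.05) / 0.9921 = 0.3317 / 0.9921 = 0.3343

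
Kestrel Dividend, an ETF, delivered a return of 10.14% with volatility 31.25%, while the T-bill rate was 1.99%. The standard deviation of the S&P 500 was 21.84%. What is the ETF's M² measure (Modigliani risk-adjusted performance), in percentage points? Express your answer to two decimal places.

Sharpe = (Rp − Rf) / σp = (10.14% − 1.99%) / 31.25% = 0.2608
M² = Rf + Sharpe × σm = 1.99% + 0.2608 × 21.84% = 7.6859%

7.69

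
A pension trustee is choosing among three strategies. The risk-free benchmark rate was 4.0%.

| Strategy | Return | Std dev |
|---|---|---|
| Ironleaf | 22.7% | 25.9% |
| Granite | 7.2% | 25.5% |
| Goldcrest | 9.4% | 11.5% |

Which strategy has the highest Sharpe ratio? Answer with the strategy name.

Ironleaf: Sharpe ratio = (22.7% − 4.0%) / 25.9% = 0.722
Granite: Sharpe ratio = (7.2% − 4.0%) / 25.5% = 0.125
Goldcrest: Sharpe ratio = (9.4% − 4.0%) / 11.5% = 0.470
Highest: Ironleaf (0.722).

Ironleaf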